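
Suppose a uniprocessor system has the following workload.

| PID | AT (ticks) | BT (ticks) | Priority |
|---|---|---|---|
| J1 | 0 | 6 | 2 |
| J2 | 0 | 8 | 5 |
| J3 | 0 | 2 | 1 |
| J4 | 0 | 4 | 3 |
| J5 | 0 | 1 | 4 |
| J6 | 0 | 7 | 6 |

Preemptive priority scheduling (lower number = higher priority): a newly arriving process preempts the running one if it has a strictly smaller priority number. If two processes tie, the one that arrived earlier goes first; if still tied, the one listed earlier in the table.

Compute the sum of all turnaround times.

84

Gantt: | J3 0-2 | J1 2-8 | J4 8-12 | J5 12-13 | J2 13-21 | J6 21-28 |
Completion: J1=8  J2=21  J3=2  J4=12  J5=13  J6=28
Turnaround (C−A): J1=8  J2=21  J3=2  J4=12  J5=13  J6=28
Turnaround = completion − arrival: J1=8, J2=21, J3=2, J4=12, J5=13, J6=28
Total turnaround = 8 + 21 + 2 + 12 + 13 + 28 = 84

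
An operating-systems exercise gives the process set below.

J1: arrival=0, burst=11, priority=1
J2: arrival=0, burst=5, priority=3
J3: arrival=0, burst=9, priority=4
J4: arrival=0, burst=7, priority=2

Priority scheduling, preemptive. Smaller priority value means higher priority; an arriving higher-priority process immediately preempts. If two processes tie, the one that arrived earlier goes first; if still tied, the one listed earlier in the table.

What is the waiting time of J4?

11

Timeline: | J1 0-11 | J4 11-18 | J2 18-23 | J3 23-32 |
Completion: J1=11  J2=23  J3=32  J4=18
Turnaround (C−A): J1=11  J2=23  J3=32  J4=18
Waiting(J4) = turnaround − burst = 18 − 7 = 11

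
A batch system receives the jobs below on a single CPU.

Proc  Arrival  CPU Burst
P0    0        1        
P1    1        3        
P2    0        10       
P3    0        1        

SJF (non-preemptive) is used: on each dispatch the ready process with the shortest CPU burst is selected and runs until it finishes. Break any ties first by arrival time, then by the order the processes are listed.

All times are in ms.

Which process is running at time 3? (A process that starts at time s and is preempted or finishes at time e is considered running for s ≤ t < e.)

Schedule: | P0 0-1 | P3 1-2 | P1 2-5 | P2 5-15 |
Completion: P0=1  P1=5  P2=15  P3=2

P1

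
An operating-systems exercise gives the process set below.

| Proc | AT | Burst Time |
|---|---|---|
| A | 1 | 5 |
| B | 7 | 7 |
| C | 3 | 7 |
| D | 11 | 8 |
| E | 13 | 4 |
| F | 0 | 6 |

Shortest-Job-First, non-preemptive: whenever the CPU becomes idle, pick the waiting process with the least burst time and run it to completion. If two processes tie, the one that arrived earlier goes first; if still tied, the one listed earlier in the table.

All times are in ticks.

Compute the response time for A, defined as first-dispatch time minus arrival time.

Timeline: | F 0-6 | A 6-11 | C 11-18 | E 18-22 | B 22-29 | D 29-37 |
Completion: A=11  B=29  C=18  D=37  E=22  F=6
Response(A) = first start − arrival = 6 − 1 = 5

5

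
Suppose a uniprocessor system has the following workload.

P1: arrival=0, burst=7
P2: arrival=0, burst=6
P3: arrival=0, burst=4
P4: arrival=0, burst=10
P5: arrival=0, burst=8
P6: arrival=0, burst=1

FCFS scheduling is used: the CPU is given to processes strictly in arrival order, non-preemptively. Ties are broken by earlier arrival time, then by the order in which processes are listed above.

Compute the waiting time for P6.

35

Timeline: | P1 0-7 | P2 7-13 | P3 13-17 | P4 17-27 | P5 27-35 | P6 35-36 |
Completion: P1=7  P2=13  P3=17  P4=27  P5=35  P6=36
Turnaround (C−A): P1=7  P2=13  P3=17  P4=27  P5=35  P6=36
Waiting(P6) = turnaround − burst = 36 − 1 = 35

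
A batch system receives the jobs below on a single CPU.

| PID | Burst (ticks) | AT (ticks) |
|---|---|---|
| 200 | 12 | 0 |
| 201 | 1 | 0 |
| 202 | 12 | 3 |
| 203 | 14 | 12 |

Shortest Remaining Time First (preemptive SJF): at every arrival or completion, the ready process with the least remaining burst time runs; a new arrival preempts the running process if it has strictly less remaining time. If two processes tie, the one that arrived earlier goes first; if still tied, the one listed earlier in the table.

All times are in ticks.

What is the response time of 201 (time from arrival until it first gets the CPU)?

Schedule: | 201 0-1 | 200 1-13 | 202 13-25 | 203 25-39 |
Completion: 200=13  201=1  202=25  203=39
Turnaround (C−A): 200=13  201=1  202=22  203=27
Response(201) = first start − arrival = 0 − 0 = 0

0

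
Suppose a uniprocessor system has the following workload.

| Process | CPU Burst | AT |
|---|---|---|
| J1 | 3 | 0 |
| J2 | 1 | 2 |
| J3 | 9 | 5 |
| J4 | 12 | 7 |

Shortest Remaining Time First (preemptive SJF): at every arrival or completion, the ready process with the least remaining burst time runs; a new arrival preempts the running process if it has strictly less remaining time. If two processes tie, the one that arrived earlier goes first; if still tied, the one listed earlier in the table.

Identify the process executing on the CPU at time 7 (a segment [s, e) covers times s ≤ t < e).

Schedule: | J1 0-3 | J2 3-4 | idle 4-5 | J3 5-14 | J4 14-26 |
Completion: J1=3  J2=4  J3=14  J4=26
Turnaround (C−A): J1=3  J2=2  J3=9  J4=19

J3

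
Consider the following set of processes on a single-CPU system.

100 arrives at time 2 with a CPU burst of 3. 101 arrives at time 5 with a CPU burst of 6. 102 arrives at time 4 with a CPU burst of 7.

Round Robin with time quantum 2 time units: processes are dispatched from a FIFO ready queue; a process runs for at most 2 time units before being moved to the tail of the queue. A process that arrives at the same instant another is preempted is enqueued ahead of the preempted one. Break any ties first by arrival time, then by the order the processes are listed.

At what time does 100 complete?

7

Schedule: | idle 0-2 | 100 2-4 | 102 4-6 | 100 6-7 | 101 7-9 | 102 9-11 | 101 11-13 | 102 13-15 | 101 15-17 | 102 17-18 |
Completion: 100=7  101=17  102=18
Turnaround (C−A): 100=5  101=12  102=14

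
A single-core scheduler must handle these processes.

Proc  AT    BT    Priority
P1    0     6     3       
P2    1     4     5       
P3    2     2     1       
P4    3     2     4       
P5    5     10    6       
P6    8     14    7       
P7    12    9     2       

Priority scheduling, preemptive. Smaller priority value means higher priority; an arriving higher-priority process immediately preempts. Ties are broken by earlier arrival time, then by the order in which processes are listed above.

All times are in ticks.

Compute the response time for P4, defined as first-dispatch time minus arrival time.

5

Schedule: | P1 0-2 | P3 2-4 | P1 4-8 | P4 8-10 | P2 10-12 | P7 12-21 | P2 21-23 | P5 23-33 | P6 33-47 |
Completion: P1=8  P2=23  P3=4  P4=10  P5=33  P6=47  P7=21
Response(P4) = first start − arrival = 8 − 3 = 5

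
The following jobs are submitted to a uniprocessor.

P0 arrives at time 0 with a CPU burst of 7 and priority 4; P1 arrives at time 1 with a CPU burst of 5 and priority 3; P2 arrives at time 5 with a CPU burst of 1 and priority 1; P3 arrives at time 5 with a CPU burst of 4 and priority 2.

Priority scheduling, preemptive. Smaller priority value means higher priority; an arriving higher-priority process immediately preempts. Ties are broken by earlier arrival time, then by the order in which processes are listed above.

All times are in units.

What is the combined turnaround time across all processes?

Timeline: | P0 0-1 | P1 1-5 | P2 5-6 | P3 6-10 | P1 10-11 | P0 11-17 |
Completion: P0=17  P1=11  P2=6  P3=10
Turnaround (C−A): P0=17  P1=10  P2=1  P3=5
Turnaround = completion − arrival: P0=17, P1=10, P2=1, P3=5
Total turnaround = 17 + 10 + 1 + 5 = 33

33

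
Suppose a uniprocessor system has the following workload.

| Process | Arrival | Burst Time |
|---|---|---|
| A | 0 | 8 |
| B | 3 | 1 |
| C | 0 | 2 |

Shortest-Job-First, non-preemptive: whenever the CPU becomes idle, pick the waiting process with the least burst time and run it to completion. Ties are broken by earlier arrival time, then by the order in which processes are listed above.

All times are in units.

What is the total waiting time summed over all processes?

9

Timeline: | C 0-2 | A 2-10 | B 10-11 |
Completion: A=10  B=11  C=2
Turnaround (C−A): A=10  B=8  C=2
Waiting = turnaround − burst: A=2, B=7, C=0
Total waiting = 2 + 7 + 0 = 9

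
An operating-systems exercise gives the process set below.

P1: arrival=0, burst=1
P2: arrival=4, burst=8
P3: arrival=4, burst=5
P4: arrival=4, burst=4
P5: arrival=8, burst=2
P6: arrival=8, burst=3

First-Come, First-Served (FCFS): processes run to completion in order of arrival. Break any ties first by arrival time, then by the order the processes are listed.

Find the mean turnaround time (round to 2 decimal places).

Gantt: | P1 0-1 | idle 1-4 | P2 4-12 | P3 12-17 | P4 17-21 | P5 21-23 | P6 23-26 |
Completion: P1=1  P2=12  P3=17  P4=21  P5=23  P6=26
Turnaround (C−A): P1=1  P2=8  P3=13  P4=17  P5=15  P6=18
Turnaround times: P1=1, P2=8, P3=13, P4=17, P5=15, P6=18
Average turnaround = (1+8+13+17+15+18) / 6 = 72/6 = 12.00

12.00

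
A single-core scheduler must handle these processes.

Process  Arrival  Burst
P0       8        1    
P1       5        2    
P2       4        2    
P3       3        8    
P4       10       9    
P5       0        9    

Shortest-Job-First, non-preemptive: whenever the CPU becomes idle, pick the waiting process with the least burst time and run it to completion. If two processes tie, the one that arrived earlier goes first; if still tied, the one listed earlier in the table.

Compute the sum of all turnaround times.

68

Timeline: | P5 0-9 | P0 9-10 | P2 10-12 | P1 12-14 | P3 14-22 | P4 22-31 |
Completion: P0=10  P1=14  P2=12  P3=22  P4=31  P5=9
Turnaround (C−A): P0=2  P1=9  P2=8  P3=19  P4=21  P5=9
Turnaround = completion − arrival: P0=2, P1=9, P2=8, P3=19, P4=21, P5=9
Total turnaround = 2 + 9 + 8 + 19 + 21 + 9 = 68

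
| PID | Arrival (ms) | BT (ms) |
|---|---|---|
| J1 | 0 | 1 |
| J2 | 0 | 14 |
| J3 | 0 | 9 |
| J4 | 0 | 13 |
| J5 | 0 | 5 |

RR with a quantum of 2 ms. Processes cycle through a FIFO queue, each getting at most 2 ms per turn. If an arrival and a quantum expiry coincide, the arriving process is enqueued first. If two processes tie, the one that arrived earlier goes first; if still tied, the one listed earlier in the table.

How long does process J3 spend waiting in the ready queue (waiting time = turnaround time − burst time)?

Schedule: | J1 0-1 | J2 1-3 | J3 3-5 | J4 5-7 | J5 7-9 | J2 9-11 | J3 11-13 | J4 13-15 | J5 15-17 | J2 17-19 | J3 19-21 | J4 21-23 | J5 23-24 | J2 24-26 | J3 26-28 | J4 28-30 | J2 30-32 | J3 32-33 | J4 33-35 | J2 35-37 | J4 37-39 | J2 39-41 | J4 41-42 |
Completion: J1=1  J2=41  J3=33  J4=42  J5=24
Turnaround (C−A): J1=1  J2=41  J3=33  J4=42  J5=24
Waiting(J3) = turnaround − burst = 33 − 9 = 24

24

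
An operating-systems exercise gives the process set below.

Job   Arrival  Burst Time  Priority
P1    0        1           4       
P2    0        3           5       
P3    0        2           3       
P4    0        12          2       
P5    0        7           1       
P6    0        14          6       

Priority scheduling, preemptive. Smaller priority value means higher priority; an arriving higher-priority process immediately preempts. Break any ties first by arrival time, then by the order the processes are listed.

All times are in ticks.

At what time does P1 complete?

Gantt: | P5 0-7 | P4 7-19 | P3 19-21 | P1 21-22 | P2 22-25 | P6 25-39 |
Completion: P1=22  P2=25  P3=21  P4=19  P5=7  P6=39
Turnaround (C−A): P1=22  P2=25  P3=21  P4=19  P5=7  P6=39

22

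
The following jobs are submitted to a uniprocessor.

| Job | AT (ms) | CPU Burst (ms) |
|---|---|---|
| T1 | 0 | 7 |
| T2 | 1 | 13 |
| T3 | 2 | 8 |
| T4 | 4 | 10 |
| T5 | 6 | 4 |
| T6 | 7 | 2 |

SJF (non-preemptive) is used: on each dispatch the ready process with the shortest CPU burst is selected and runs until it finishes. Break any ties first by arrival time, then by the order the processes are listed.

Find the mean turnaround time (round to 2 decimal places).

17.50

Gantt: | T1 0-7 | T6 7-9 | T5 9-13 | T3 13-21 | T4 21-31 | T2 31-44 |
Completion: T1=7  T2=44  T3=21  T4=31  T5=13  T6=9
Turnaround (C−A): T1=7  T2=43  T3=19  T4=27  T5=7  T6=2
Turnaround times: T1=7, T2=43, T3=19, T4=27, T5=7, T6=2
Average turnaround = (7+43+19+27+7+2) / 6 = 105/6 = 17.50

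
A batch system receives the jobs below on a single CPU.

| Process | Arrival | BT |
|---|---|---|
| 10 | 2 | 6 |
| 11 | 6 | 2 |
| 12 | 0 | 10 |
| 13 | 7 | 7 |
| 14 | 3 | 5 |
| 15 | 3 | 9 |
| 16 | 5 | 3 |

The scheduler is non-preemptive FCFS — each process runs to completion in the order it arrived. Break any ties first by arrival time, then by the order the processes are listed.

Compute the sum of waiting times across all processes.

Gantt: | 12 0-10 | 10 10-16 | 14 16-21 | 15 21-30 | 16 30-33 | 11 33-35 | 13 35-42 |
Completion: 10=16  11=35  12=10  13=42  14=21  15=30  16=33
Turnaround (C−A): 10=14  11=29  12=10  13=35  14=18  15=27  16=28
Waiting = turnaround − burst: 10=8, 11=27, 12=0, 13=28, 14=13, 15=18, 16=25
Total waiting = 8 + 27 + 0 + 28 + 13 + 18 + 25 = 119

119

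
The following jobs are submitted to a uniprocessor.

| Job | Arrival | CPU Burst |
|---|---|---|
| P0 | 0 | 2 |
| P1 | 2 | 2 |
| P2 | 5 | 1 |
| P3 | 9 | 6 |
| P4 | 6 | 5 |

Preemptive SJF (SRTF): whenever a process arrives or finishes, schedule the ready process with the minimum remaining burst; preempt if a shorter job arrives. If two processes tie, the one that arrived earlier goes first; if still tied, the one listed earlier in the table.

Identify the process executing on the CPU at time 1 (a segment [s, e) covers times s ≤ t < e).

P0

Schedule: | P0 0-2 | P1 2-4 | idle 4-5 | P2 5-6 | P4 6-11 | P3 11-17 |
Completion: P0=2  P1=4  P2=6  P3=17  P4=11
Turnaround (C−A): P0=2  P1=2  P2=1  P3=8  P4=5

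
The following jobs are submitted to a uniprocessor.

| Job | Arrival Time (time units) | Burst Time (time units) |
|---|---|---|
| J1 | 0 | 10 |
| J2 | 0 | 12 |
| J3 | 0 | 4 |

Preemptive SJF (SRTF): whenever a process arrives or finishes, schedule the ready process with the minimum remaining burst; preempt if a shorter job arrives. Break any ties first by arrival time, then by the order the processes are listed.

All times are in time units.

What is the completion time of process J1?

14

Timeline: | J3 0-4 | J1 4-14 | J2 14-26 |
Completion: J1=14  J2=26  J3=4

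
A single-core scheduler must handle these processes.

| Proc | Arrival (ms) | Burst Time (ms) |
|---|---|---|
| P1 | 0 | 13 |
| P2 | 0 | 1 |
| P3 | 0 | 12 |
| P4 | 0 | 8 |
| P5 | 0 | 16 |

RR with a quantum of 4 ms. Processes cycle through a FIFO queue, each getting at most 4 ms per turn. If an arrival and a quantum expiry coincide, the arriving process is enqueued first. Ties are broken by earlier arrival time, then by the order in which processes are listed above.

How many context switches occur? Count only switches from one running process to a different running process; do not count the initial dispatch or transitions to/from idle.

13

Schedule: | P1 0-4 | P2 4-5 | P3 5-9 | P4 9-13 | P5 13-17 | P1 17-21 | P3 21-25 | P4 25-29 | P5 29-33 | P1 33-37 | P3 37-41 | P5 41-45 | P1 45-46 | P5 46-50 |
Completion: P1=46  P2=5  P3=41  P4=29  P5=50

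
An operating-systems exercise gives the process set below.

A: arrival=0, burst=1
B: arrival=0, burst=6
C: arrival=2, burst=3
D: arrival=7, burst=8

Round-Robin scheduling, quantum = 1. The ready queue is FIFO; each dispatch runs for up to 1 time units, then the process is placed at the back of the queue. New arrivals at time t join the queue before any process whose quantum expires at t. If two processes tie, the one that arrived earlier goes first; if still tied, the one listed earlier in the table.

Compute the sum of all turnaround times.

Gantt: | A 0-1 | B 1-2 | C 2-3 | B 3-4 | C 4-5 | B 5-6 | C 6-7 | B 7-8 | D 8-9 | B 9-10 | D 10-11 | B 11-12 | D 12-18 |
Completion: A=1  B=12  C=7  D=18
Turnaround = completion − arrival: A=1, B=12, C=5, D=11
Total turnaround = 1 + 12 + 5 + 11 = 29

29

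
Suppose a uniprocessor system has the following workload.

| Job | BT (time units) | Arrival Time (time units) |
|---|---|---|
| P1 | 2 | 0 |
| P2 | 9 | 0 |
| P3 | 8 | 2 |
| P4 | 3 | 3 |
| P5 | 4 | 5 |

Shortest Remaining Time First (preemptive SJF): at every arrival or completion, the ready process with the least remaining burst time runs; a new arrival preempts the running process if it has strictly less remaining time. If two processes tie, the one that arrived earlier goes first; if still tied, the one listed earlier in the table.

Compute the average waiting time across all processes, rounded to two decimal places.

5.00

Timeline: | P1 0-2 | P3 2-3 | P4 3-6 | P5 6-10 | P3 10-17 | P2 17-26 |
Completion: P1=2  P2=26  P3=17  P4=6  P5=10
Waiting times: P1=0, P2=17, P3=7, P4=0, P5=1
Average waiting = (0+17+7+0+1) / 5 = 25/5 = 5.00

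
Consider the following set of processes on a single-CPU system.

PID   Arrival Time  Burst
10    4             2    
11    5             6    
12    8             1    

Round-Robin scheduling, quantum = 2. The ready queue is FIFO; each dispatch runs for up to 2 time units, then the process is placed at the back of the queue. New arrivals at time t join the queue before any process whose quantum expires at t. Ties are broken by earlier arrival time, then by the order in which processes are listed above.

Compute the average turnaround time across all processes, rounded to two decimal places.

Timeline: | idle 0-4 | 10 4-6 | 11 6-8 | 12 8-9 | 11 9-13 |
Completion: 10=6  11=13  12=9
Turnaround times: 10=2, 11=8, 12=1
Average turnaround = (2+8+1) / 3 = 11/3 = 3.67

3.67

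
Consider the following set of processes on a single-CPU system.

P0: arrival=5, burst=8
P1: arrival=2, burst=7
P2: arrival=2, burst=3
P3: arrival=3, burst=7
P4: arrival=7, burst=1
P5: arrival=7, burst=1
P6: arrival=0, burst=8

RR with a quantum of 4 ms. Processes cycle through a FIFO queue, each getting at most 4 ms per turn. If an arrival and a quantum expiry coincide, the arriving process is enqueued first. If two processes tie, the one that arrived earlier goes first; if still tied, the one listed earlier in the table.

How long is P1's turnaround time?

26

Gantt: | P6 0-4 | P1 4-8 | P2 8-11 | P3 11-15 | P6 15-19 | P0 19-23 | P4 23-24 | P5 24-25 | P1 25-28 | P3 28-31 | P0 31-35 |
Completion: P0=35  P1=28  P2=11  P3=31  P4=24  P5=25  P6=19
Turnaround(P1) = completion − arrival = 28 − 2 = 26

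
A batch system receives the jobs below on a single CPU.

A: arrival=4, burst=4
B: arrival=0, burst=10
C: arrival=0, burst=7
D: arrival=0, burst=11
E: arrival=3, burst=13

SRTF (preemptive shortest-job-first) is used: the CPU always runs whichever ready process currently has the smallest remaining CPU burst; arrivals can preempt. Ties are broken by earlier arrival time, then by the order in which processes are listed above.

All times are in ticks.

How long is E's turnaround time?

42

Timeline: | C 0-7 | A 7-11 | B 11-21 | D 21-32 | E 32-45 |
Completion: A=11  B=21  C=7  D=32  E=45
Turnaround (C−A): A=7  B=21  C=7  D=32  E=42
Turnaround(E) = completion − arrival = 45 − 3 = 42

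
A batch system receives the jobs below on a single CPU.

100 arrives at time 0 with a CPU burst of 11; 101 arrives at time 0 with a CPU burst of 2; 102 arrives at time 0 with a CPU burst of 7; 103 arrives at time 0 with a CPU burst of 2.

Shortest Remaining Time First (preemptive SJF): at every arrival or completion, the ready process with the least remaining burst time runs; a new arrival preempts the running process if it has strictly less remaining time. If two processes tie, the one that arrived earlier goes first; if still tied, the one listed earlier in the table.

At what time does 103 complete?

4

Gantt: | 101 0-2 | 103 2-4 | 102 4-11 | 100 11-22 |
Completion: 100=22  101=2  102=11  103=4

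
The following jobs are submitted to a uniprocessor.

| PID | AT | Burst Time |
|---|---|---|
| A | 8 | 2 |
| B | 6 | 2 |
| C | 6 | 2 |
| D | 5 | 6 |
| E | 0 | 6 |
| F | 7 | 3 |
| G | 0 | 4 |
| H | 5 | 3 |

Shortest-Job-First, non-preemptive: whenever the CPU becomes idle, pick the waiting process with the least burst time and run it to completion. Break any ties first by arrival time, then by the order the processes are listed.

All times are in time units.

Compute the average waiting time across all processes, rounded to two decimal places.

7.50

Timeline: | G 0-4 | E 4-10 | B 10-12 | C 12-14 | A 14-16 | H 16-19 | F 19-22 | D 22-28 |
Completion: A=16  B=12  C=14  D=28  E=10  F=22  G=4  H=19
Turnaround (C−A): A=8  B=6  C=8  D=23  E=10  F=15  G=4  H=14
Waiting times: A=6, B=4, C=6, D=17, E=4, F=12, G=0, H=11
Average waiting = (6+4+6+17+4+12+0+11) / 8 = 60/8 = 7.50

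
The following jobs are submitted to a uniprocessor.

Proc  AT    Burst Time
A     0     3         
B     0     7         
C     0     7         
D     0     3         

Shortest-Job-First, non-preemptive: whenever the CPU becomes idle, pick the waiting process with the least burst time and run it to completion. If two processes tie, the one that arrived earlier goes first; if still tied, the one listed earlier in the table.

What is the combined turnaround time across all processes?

42

Schedule: | A 0-3 | D 3-6 | B 6-13 | C 13-20 |
Completion: A=3  B=13  C=20  D=6
Turnaround (C−A): A=3  B=13  C=20  D=6
Turnaround = completion − arrival: A=3, B=13, C=20, D=6
Total turnaround = 3 + 13 + 20 + 6 = 42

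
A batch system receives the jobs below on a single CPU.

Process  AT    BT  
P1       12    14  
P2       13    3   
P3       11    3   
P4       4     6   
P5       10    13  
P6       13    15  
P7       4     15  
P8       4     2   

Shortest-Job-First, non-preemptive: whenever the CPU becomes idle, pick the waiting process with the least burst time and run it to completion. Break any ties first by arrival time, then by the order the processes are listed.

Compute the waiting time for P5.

Schedule: | idle 0-4 | P8 4-6 | P4 6-12 | P3 12-15 | P2 15-18 | P5 18-31 | P1 31-45 | P7 45-60 | P6 60-75 |
Completion: P1=45  P2=18  P3=15  P4=12  P5=31  P6=75  P7=60  P8=6
Turnaround (C−A): P1=33  P2=5  P3=4  P4=8  P5=21  P6=62  P7=56  P8=2
Waiting(P5) = turnaround − burst = 21 − 13 = 8

8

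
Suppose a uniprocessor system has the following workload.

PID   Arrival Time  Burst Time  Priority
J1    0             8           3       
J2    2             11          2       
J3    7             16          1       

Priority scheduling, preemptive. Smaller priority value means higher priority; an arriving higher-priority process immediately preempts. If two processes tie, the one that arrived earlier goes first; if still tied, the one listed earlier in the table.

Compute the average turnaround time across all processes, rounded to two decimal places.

26.00

Schedule: | J1 0-2 | J2 2-7 | J3 7-23 | J2 23-29 | J1 29-35 |
Completion: J1=35  J2=29  J3=23
Turnaround (C−A): J1=35  J2=27  J3=16
Turnaround times: J1=35, J2=27, J3=16
Average turnaround = (35+27+16) / 3 = 78/3 = 26.00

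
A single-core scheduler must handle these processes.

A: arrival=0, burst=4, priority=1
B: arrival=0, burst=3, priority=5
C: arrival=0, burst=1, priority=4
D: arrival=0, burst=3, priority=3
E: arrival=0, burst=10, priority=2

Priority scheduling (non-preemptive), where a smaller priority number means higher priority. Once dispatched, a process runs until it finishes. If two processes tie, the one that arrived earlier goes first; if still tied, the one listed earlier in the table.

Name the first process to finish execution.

A

Schedule: | A 0-4 | E 4-14 | D 14-17 | C 17-18 | B 18-21 |
Completion: A=4  B=21  C=18  D=17  E=14
Turnaround (C−A): A=4  B=21  C=18  D=17  E=14
Finish order: A → E → D → C → B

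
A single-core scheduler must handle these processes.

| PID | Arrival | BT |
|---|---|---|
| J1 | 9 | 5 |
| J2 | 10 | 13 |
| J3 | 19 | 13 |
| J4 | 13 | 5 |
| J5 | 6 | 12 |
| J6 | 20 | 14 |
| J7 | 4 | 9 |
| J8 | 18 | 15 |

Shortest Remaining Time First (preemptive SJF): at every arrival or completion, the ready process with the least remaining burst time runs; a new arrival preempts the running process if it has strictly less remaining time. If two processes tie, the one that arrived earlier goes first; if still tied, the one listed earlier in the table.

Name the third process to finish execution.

J4

Schedule: | idle 0-4 | J7 4-13 | J1 13-18 | J4 18-23 | J5 23-35 | J2 35-48 | J3 48-61 | J6 61-75 | J8 75-90 |
Completion: J1=18  J2=48  J3=61  J4=23  J5=35  J6=75  J7=13  J8=90
Turnaround (C−A): J1=9  J2=38  J3=42  J4=10  J5=29  J6=55  J7=9  J8=72
Finish order: J7 → J1 → J4 → J5 → J2 → J3 → J6 → J8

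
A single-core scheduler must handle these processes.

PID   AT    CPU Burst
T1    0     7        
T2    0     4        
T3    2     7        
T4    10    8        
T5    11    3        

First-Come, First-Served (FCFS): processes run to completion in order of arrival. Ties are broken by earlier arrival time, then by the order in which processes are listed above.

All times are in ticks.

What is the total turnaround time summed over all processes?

Schedule: | T1 0-7 | T2 7-11 | T3 11-18 | T4 18-26 | T5 26-29 |
Completion: T1=7  T2=11  T3=18  T4=26  T5=29
Turnaround = completion − arrival: T1=7, T2=11, T3=16, T4=16, T5=18
Total turnaround = 7 + 11 + 16 + 16 + 18 = 68

68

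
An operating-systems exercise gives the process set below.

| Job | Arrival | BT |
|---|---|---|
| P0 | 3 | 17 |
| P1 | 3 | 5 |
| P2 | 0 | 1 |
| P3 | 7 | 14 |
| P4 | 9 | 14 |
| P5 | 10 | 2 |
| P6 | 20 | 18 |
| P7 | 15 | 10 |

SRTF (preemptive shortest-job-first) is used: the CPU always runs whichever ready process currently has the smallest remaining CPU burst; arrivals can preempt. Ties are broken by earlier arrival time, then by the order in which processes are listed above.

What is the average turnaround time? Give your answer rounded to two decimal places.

Schedule: | P2 0-1 | idle 1-3 | P1 3-8 | P3 8-10 | P5 10-12 | P3 12-24 | P7 24-34 | P4 34-48 | P0 48-65 | P6 65-83 |
Completion: P0=65  P1=8  P2=1  P3=24  P4=48  P5=12  P6=83  P7=34
Turnaround (C−A): P0=62  P1=5  P2=1  P3=17  P4=39  P5=2  P6=63  P7=19
Turnaround times: P0=62, P1=5, P2=1, P3=17, P4=39, P5=2, P6=63, P7=19
Average turnaround = (62+5+1+17+39+2+63+19) / 8 = 208/8 = 26.00

26.00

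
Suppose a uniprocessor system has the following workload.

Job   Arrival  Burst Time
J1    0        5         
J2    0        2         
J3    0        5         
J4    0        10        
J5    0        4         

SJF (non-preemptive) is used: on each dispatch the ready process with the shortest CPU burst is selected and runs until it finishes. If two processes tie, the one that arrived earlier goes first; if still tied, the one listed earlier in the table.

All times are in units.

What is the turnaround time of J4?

Gantt: | J2 0-2 | J5 2-6 | J1 6-11 | J3 11-16 | J4 16-26 |
Completion: J1=11  J2=2  J3=16  J4=26  J5=6
Turnaround (C−A): J1=11  J2=2  J3=16  J4=26  J5=6
Turnaround(J4) = completion − arrival = 26 − 0 = 26

26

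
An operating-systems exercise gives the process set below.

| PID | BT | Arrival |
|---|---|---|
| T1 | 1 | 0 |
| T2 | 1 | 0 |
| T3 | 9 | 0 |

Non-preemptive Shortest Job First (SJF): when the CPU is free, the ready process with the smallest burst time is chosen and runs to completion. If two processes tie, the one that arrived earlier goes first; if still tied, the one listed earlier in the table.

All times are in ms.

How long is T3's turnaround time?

Gantt: | T1 0-1 | T2 1-2 | T3 2-11 |
Completion: T1=1  T2=2  T3=11
Turnaround (C−A): T1=1  T2=2  T3=11
Turnaround(T3) = completion − arrival = 11 − 0 = 11

11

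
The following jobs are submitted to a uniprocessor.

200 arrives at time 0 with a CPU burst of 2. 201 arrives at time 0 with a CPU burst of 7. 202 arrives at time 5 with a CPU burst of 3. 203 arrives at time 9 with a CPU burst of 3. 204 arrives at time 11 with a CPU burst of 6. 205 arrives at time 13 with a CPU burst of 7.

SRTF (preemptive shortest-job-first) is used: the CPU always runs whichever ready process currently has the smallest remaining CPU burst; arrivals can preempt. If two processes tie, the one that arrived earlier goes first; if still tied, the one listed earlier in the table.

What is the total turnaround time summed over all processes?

48

Timeline: | 200 0-2 | 201 2-5 | 202 5-8 | 201 8-12 | 203 12-15 | 204 15-21 | 205 21-28 |
Completion: 200=2  201=12  202=8  203=15  204=21  205=28
Turnaround (C−A): 200=2  201=12  202=3  203=6  204=10  205=15
Turnaround = completion − arrival: 200=2, 201=12, 202=3, 203=6, 204=10, 205=15
Total turnaround = 2 + 12 + 3 + 6 + 10 + 15 = 48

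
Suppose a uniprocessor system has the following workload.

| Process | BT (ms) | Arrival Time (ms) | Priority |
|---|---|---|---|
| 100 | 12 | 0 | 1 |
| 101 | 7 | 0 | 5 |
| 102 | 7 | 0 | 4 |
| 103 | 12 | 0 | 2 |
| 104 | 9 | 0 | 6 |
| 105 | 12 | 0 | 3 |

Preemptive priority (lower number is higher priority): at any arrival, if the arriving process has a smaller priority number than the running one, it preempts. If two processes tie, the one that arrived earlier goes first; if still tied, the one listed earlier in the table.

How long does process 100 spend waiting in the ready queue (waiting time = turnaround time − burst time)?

0

Schedule: | 100 0-12 | 103 12-24 | 105 24-36 | 102 36-43 | 101 43-50 | 104 50-59 |
Completion: 100=12  101=50  102=43  103=24  104=59  105=36
Waiting(100) = turnaround − burst = 12 − 12 = 0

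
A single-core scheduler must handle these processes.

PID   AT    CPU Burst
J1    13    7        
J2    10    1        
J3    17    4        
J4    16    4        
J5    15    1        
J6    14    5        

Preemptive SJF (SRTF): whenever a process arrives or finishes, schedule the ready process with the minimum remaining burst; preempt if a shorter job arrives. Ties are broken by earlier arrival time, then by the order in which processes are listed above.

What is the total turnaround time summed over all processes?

Gantt: | idle 0-10 | J2 10-11 | idle 11-13 | J1 13-14 | J6 14-15 | J5 15-16 | J6 16-20 | J4 20-24 | J3 24-28 | J1 28-34 |
Completion: J1=34  J2=11  J3=28  J4=24  J5=16  J6=20
Turnaround = completion − arrival: J1=21, J2=1, J3=11, J4=8, J5=1, J6=6
Total turnaround = 21 + 1 + 11 + 8 + 1 + 6 = 48

48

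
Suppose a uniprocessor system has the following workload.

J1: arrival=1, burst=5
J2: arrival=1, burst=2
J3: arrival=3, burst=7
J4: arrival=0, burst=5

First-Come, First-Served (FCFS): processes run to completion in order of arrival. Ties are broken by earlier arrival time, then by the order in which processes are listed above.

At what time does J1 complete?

10

Timeline: | J4 0-5 | J1 5-10 | J2 10-12 | J3 12-19 |
Completion: J1=10  J2=12  J3=19  J4=5
Turnaround (C−A): J1=9  J2=11  J3=16  J4=5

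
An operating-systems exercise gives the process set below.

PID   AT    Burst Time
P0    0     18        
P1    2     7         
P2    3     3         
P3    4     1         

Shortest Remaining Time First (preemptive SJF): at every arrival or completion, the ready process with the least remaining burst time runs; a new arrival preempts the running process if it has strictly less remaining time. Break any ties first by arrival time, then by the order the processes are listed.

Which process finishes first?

Gantt: | P0 0-2 | P1 2-3 | P2 3-4 | P3 4-5 | P2 5-7 | P1 7-13 | P0 13-29 |
Completion: P0=29  P1=13  P2=7  P3=5
Turnaround (C−A): P0=29  P1=11  P2=4  P3=1
Finish order: P3 → P2 → P1 → P0

P3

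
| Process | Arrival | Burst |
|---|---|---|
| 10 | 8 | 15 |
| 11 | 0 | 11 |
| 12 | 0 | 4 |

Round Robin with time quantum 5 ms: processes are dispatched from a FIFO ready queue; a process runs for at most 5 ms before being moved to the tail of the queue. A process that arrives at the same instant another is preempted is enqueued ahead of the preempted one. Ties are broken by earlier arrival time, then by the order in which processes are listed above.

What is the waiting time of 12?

5

Gantt: | 11 0-5 | 12 5-9 | 11 9-14 | 10 14-19 | 11 19-20 | 10 20-30 |
Completion: 10=30  11=20  12=9
Turnaround (C−A): 10=22  11=20  12=9
Waiting(12) = turnaround − burst = 9 − 4 = 5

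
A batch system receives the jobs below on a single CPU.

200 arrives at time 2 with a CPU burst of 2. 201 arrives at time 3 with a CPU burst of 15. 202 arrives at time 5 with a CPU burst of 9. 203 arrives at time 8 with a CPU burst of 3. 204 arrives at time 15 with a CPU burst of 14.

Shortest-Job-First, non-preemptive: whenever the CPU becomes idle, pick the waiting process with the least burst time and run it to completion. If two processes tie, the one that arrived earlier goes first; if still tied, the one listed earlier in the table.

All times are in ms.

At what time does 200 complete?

4

Schedule: | idle 0-2 | 200 2-4 | 201 4-19 | 203 19-22 | 202 22-31 | 204 31-45 |
Completion: 200=4  201=19  202=31  203=22  204=45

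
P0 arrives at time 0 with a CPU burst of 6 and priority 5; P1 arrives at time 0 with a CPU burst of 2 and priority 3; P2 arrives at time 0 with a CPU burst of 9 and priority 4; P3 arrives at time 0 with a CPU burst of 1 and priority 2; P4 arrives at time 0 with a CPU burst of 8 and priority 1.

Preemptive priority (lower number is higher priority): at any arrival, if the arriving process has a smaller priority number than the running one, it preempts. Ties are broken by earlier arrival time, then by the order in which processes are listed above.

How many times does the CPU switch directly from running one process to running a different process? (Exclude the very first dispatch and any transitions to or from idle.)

4

Schedule: | P4 0-8 | P3 8-9 | P1 9-11 | P2 11-20 | P0 20-26 |
Completion: P0=26  P1=11  P2=20  P3=9  P4=8
Turnaround (C−A): P0=26  P1=11  P2=20  P3=9  P4=8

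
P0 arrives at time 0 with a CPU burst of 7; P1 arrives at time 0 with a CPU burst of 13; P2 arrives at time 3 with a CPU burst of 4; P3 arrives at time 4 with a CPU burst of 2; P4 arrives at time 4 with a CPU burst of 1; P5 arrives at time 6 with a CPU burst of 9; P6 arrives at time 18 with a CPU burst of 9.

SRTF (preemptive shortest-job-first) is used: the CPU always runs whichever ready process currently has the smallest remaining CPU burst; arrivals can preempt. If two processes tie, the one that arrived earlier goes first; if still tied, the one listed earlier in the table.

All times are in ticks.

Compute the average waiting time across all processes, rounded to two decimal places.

Schedule: | P0 0-4 | P4 4-5 | P3 5-7 | P0 7-10 | P2 10-14 | P5 14-23 | P6 23-32 | P1 32-45 |
Completion: P0=10  P1=45  P2=14  P3=7  P4=5  P5=23  P6=32
Turnaround (C−A): P0=10  P1=45  P2=11  P3=3  P4=1  P5=17  P6=14
Waiting times: P0=3, P1=32, P2=7, P3=1, P4=0, P5=8, P6=5
Average waiting = (3+32+7+1+0+8+5) / 7 = 56/7 = 8.00

8.00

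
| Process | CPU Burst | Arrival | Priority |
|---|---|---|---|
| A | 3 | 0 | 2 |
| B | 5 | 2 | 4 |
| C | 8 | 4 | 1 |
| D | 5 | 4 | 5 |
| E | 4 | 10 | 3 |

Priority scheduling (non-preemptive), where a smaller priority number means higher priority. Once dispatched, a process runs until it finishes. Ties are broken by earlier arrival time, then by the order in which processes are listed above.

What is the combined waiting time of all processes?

27

Timeline: | A 0-3 | B 3-8 | C 8-16 | E 16-20 | D 20-25 |
Completion: A=3  B=8  C=16  D=25  E=20
Turnaround (C−A): A=3  B=6  C=12  D=21  E=10
Waiting = turnaround − burst: A=0, B=1, C=4, D=16, E=6
Total waiting = 0 + 1 + 4 + 16 + 6 = 27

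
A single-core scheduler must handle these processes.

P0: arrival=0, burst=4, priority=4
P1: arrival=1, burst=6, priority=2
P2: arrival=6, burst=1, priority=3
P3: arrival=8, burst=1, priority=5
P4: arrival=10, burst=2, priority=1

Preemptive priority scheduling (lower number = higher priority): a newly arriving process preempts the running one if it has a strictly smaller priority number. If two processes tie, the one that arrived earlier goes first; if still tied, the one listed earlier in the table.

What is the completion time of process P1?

7

Gantt: | P0 0-1 | P1 1-7 | P2 7-8 | P0 8-10 | P4 10-12 | P0 12-13 | P3 13-14 |
Completion: P0=13  P1=7  P2=8  P3=14  P4=12
Turnaround (C−A): P0=13  P1=6  P2=2  P3=6  P4=2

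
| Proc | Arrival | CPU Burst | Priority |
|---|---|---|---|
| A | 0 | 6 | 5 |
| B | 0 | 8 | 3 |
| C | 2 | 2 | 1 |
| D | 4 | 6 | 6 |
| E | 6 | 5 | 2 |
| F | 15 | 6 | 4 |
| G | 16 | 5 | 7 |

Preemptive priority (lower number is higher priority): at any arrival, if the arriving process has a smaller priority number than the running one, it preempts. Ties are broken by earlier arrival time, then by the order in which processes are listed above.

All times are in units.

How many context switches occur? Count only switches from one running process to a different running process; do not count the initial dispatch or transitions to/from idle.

8

Gantt: | B 0-2 | C 2-4 | B 4-6 | E 6-11 | B 11-15 | F 15-21 | A 21-27 | D 27-33 | G 33-38 |
Completion: A=27  B=15  C=4  D=33  E=11  F=21  G=38
Turnaround (C−A): A=27  B=15  C=2  D=29  E=5  F=6  G=22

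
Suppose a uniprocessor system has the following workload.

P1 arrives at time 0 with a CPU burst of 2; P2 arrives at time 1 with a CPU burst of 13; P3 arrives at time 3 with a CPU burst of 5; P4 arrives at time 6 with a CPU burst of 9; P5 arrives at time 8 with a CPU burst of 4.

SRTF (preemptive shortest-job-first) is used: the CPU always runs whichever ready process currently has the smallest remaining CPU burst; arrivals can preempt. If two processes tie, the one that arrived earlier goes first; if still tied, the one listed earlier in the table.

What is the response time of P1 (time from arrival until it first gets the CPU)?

0

Schedule: | P1 0-2 | P2 2-3 | P3 3-8 | P5 8-12 | P4 12-21 | P2 21-33 |
Completion: P1=2  P2=33  P3=8  P4=21  P5=12
Turnaround (C−A): P1=2  P2=32  P3=5  P4=15  P5=4
Response(P1) = first start − arrival = 0 − 0 = 0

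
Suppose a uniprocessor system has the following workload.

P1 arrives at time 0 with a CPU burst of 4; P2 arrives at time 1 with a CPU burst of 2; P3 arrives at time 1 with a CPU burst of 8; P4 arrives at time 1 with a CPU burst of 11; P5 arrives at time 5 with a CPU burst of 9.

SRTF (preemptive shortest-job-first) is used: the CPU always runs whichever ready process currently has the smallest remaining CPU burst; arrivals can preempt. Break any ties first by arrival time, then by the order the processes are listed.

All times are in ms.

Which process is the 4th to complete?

P5

Schedule: | P1 0-1 | P2 1-3 | P1 3-6 | P3 6-14 | P5 14-23 | P4 23-34 |
Completion: P1=6  P2=3  P3=14  P4=34  P5=23
Turnaround (C−A): P1=6  P2=2  P3=13  P4=33  P5=18
Finish order: P2 → P1 → P3 → P5 → P4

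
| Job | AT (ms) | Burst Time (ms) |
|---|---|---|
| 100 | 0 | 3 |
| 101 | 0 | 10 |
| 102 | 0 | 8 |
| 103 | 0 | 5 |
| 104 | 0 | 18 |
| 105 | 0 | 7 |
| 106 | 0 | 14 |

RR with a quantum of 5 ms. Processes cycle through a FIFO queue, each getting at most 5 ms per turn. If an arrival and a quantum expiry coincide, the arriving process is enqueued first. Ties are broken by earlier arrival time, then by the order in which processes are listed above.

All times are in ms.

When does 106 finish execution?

62

Schedule: | 100 0-3 | 101 3-8 | 102 8-13 | 103 13-18 | 104 18-23 | 105 23-28 | 106 28-33 | 101 33-38 | 102 38-41 | 104 41-46 | 105 46-48 | 106 48-53 | 104 53-58 | 106 58-62 | 104 62-65 |
Completion: 100=3  101=38  102=41  103=18  104=65  105=48  106=62
Turnaround (C−A): 100=3  101=38  102=41  103=18  104=65  105=48  106=62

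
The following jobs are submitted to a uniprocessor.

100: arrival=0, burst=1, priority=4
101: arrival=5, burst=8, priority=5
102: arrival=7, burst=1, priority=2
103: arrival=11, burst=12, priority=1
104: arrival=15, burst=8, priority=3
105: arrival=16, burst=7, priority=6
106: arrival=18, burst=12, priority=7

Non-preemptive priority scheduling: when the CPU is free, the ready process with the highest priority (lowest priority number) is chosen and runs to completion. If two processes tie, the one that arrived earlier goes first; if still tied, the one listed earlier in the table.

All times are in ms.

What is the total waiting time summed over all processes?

72

Schedule: | 100 0-1 | idle 1-5 | 101 5-13 | 103 13-25 | 102 25-26 | 104 26-34 | 105 34-41 | 106 41-53 |
Completion: 100=1  101=13  102=26  103=25  104=34  105=41  106=53
Turnaround (C−A): 100=1  101=8  102=19  103=14  104=19  105=25  106=35
Waiting = turnaround − burst: 100=0, 101=0, 102=18, 103=2, 104=11, 105=18, 106=23
Total waiting = 0 + 0 + 18 + 2 + 11 + 18 + 23 = 72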